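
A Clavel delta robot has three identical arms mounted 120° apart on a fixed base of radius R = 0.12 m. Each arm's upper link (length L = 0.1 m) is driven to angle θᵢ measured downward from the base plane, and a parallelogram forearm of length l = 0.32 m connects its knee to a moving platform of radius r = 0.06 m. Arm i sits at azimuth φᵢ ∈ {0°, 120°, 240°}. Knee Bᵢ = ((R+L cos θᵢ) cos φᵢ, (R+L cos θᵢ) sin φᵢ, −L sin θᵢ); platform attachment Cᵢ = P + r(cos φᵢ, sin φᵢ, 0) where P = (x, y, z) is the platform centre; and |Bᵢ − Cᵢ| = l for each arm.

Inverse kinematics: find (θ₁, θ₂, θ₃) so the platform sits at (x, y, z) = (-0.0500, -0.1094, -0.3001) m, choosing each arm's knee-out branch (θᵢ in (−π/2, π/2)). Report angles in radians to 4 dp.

θ₁ = 0.6982, θ₂ = 0.7855, θ₃ = -0.1743

φ1=0.0° → target in arm frame (-0.0500, -0.1094)
  e−x'=0.1100;  (l²−L²−(e−x')²−y'²−z²)/2L = -0.1086
  θ1 = atan2(B,A) + arccos(C/0.3196) = 0.6982
φ2=120.0° → target in arm frame (-0.0697, 0.0980)
  e−x'=0.1297;  (l²−L²−(e−x')²−y'²−z²)/2L = -0.1205
  √(A²+B²)=0.3269;  θ2 = -1.1627+1.9482 ≈ 0.7855
rotate P by −φ3: (0.1197, 0.0114, -0.3001)
  e−x'=-0.0597;  (l²−L²−(e−x')²−y'²−z²)/2L = -0.0068
  γ=atan2(-0.3001,-0.0597)=-1.7673;  ψ=arccos(-0.0222)=1.5930;  θ3=γ+ψ≈-0.1743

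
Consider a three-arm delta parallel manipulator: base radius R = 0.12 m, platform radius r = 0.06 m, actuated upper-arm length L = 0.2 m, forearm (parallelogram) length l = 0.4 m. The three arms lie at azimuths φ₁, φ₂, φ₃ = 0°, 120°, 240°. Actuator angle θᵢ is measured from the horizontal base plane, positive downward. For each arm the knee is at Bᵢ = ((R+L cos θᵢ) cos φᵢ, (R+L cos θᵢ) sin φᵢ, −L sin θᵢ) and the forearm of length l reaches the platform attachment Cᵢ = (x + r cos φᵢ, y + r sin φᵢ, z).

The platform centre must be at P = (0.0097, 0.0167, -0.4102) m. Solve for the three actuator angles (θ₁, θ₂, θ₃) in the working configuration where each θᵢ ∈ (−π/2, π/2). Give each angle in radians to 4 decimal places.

θ₁ = 0.4361, θ₂ = 0.4364, θ₃ = 0.5235

rotate P by −φ1: (0.0097, 0.0167, -0.4102)
  A=0.0503, B=-0.4102, C=(l²−L²−A²−y'²−z²)/(2L)=-0.1277
  √(A²+B²)=0.4133;  θ1 = -1.4488+1.8849 ≈ 0.4361
φ2=120.0° → target in arm frame (0.0096, -0.0168)
  A cos θ + B sin θ = C:  0.0504·cos θ + -0.4102·sin θ = -0.1277
  √(A²+B²)=0.4133;  θ2 = -1.4486+1.8849 ≈ 0.4364
arm 3 (φ=240.0°): x'=-0.0193, y'=0.0001
  e−x'=0.0793;  (l²−L²−(e−x')²−y'²−z²)/2L = -0.1364
  √(A²+B²)=0.4178;  θ3 = -1.3798+1.9033 ≈ 0.5235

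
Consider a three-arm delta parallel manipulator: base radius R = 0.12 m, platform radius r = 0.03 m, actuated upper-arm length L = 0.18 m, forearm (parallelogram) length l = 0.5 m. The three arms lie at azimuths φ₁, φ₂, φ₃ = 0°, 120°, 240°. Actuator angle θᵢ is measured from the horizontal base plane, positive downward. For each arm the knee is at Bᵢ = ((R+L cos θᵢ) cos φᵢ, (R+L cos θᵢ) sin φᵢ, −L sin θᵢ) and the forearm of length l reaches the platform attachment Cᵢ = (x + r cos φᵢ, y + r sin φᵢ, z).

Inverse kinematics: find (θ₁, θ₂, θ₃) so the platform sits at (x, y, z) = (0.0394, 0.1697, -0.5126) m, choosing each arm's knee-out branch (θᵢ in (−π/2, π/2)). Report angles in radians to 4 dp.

arm 1 (φ=0.0°): x'=0.0394, y'=0.1697
  A cos θ + B sin θ = C:  0.0506·cos θ + -0.5126·sin θ = -0.2125
  √(A²+B²)=0.5151;  θ1 = -1.4724+1.9961 ≈ 0.5237
φ2=120.0° → target in arm frame (0.1273, -0.1190)
  A cos θ + B sin θ = C:  -0.0373·cos θ + -0.5126·sin θ = -0.1686
  √(A²+B²)=0.5140;  θ2 = -1.6434+1.9051 ≈ 0.2617
rotate P by −φ3: (-0.1667, -0.0507, -0.5126)
  e−x'=0.2567;  (l²−L²−(e−x')²−y'²−z²)/2L = -0.3156
  γ=atan2(-0.5126,0.2567)=-1.1066;  ψ=arccos(-0.5505)=2.1538;  θ3=γ+ψ≈1.0472

θ₁ = 0.5237, θ₂ = 0.2617, θ₃ = 1.0472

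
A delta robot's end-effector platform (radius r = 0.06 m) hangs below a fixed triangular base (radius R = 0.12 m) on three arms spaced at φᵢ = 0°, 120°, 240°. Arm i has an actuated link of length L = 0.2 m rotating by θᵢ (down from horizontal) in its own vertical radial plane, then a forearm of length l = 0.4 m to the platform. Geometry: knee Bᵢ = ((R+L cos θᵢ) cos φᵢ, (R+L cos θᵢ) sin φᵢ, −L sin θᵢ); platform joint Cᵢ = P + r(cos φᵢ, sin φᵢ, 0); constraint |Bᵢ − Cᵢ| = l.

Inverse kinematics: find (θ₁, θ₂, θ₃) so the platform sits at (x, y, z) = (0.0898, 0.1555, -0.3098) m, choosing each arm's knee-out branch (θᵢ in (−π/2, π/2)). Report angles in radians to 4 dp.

φ1=0.0° → target in arm frame (0.0898, 0.1555)
  e−x'=-0.0298;  (l²−L²−(e−x')²−y'²−z²)/2L = -0.0026
  √(A²+B²)=0.3112;  θ1 = -1.6667+1.5792 ≈ -0.0875
arm 2 (φ=120.0°): x'=0.0898, y'=-0.1555
  e−x'=-0.0298;  (l²−L²−(e−x')²−y'²−z²)/2L = -0.0026
  γ=atan2(-0.3098,-0.0298)=-1.6666;  ψ=arccos(-0.0084)=1.5792;  θ2=γ+ψ≈-0.0874
rotate P by −φ3: (-0.1796, 0.0000, -0.3098)
  A cos θ + B sin θ = C:  0.2396·cos θ + -0.3098·sin θ = -0.0834
  √(A²+B²)=0.3916;  θ3 = -0.9126+1.7855 ≈ 0.8729

θ₁ = -0.0875, θ₂ = -0.0874, θ₃ = 0.8729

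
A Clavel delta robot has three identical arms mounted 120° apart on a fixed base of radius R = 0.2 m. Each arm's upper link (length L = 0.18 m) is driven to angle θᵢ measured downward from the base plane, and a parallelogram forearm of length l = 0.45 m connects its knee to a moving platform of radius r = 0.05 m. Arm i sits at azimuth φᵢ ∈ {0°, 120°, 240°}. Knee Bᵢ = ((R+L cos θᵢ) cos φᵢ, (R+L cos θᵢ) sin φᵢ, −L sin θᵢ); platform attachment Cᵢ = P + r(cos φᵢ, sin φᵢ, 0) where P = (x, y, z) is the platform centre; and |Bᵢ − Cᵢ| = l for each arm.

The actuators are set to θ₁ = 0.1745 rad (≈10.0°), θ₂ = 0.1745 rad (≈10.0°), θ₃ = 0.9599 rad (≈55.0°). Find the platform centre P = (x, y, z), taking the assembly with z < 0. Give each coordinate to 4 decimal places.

centre 1 = (0.3273·cos0.0°, 0.3273·sin0.0°, -0.0313) = (0.3273, 0.0000, -0.0313)
φ2=120.0°: virtual centre (-0.1636, 0.2834, -0.0313), radius l
centre 3 = (0.2532·cos240.0°, 0.2532·sin240.0°, -0.1474) = (-0.1266, -0.2193, -0.1474)
eliminate P² terms by subtracting sphere 1 from 2 and 3
plane₁₂: -0.9818x+0.5668y+0.0000z = 0.0000
det = 0.9452;  x = 0.0133+-0.1394z,  y = 0.0231+-0.2414z
sphere 1 gives Az²+Bz+C=0 with A=1.0777, B=0.1389, C=-0.1024;  B²−4AC=0.4608;  roots -0.3794, 0.2505;  negative root z = -0.3794
x = 0.0662, y = 0.1146

(0.0662, 0.1146, -0.3794)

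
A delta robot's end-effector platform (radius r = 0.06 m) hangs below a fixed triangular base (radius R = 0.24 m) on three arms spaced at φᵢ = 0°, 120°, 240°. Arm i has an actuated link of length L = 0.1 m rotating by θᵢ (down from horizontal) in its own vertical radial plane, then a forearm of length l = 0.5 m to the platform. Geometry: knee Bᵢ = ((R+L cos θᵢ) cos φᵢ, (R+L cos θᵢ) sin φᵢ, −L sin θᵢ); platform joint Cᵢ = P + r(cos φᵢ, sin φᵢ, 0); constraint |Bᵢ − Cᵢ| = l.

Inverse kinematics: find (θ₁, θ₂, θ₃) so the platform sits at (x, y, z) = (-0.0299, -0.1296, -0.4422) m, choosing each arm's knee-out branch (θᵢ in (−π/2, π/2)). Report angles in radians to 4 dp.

arm 1 (φ=0.0°): x'=-0.0299, y'=-0.1296
  A=0.2099, B=-0.4422, C=(l²−L²−A²−y'²−z²)/(2L)=-0.0820
  θ1 = atan2(B,A) + arccos(C/0.4895) = 0.6114
φ2=120.0° → target in arm frame (-0.0973, 0.0907)
  e−x'=0.2773;  (l²−L²−(e−x')²−y'²−z²)/2L = -0.2033
  θ2 = atan2(B,A) + arccos(C/0.5219) = 0.9601
arm 3 (φ=240.0°): x'=0.1272, y'=0.0389
  A=0.0528, B=-0.4422, C=(l²−L²−A²−y'²−z²)/(2L)=0.2008
  √(A²+B²)=0.4453;  θ3 = -1.4519+1.1031 ≈ -0.3488

θ₁ = 0.6114, θ₂ = 0.9601, θ₃ = -0.3488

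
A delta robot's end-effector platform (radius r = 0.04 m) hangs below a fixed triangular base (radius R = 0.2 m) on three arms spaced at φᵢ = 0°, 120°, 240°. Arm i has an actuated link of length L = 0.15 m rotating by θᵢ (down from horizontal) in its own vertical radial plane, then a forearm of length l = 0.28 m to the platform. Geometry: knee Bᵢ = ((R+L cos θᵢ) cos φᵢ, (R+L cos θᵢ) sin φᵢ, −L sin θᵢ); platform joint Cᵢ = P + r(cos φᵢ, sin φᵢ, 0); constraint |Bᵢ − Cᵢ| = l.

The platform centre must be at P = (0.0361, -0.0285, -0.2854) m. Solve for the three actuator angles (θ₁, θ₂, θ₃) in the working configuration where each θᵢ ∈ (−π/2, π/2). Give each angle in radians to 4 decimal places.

θ₁ = 0.8729, θ₂ = 1.3088, θ₃ = 1.0472

arm 1 (φ=0.0°): x'=0.0361, y'=-0.0285
  e−x'=0.1239;  (l²−L²−(e−x')²−y'²−z²)/2L = -0.1391
  θ1 = atan2(B,A) + arccos(C/0.3111) = 0.8729
rotate P by −φ2: (-0.0427, -0.0170, -0.2854)
  A=0.2027, B=-0.2854, C=(l²−L²−A²−y'²−z²)/(2L)=-0.2231
  γ=atan2(-0.2854,0.2027)=-0.9532;  ψ=arccos(-0.6374)=2.2619;  θ2=γ+ψ≈1.3088
rotate P by −φ3: (0.0066, 0.0455, -0.2854)
  A=0.1534, B=-0.2854, C=(l²−L²−A²−y'²−z²)/(2L)=-0.1705
  √(A²+B²)=0.3240;  θ3 = -1.0777+2.1249 ≈ 1.0472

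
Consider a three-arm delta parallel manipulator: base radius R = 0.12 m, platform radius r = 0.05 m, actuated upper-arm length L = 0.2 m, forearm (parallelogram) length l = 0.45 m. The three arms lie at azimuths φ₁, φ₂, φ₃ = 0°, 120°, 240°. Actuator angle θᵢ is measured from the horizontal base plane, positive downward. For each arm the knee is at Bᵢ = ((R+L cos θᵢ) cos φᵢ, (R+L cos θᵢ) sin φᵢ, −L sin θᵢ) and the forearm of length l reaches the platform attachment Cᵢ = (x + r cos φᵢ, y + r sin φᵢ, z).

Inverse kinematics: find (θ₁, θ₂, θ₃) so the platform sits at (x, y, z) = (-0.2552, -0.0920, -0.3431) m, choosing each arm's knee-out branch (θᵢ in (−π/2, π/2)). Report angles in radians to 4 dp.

φ1=0.0° → target in arm frame (-0.2552, -0.0920)
  e−x'=0.3252;  (l²−L²−(e−x')²−y'²−z²)/2L = -0.1736
  γ=atan2(-0.3431,0.3252)=-0.8122;  ψ=arccos(-0.3672)=1.9468;  θ1=γ+ψ≈1.1346
arm 2 (φ=120.0°): x'=0.0479, y'=0.2670
  e−x'=0.0221;  (l²−L²−(e−x')²−y'²−z²)/2L = -0.0675
  √(A²+B²)=0.3438;  θ2 = -1.5065+1.7684 ≈ 0.2619
arm 3 (φ=240.0°): x'=0.2073, y'=-0.1750
  A=-0.1373, B=-0.3431, C=(l²−L²−A²−y'²−z²)/(2L)=-0.0117
  √(A²+B²)=0.3695;  θ3 = -1.9514+1.6025 ≈ -0.3489

θ₁ = 1.1346, θ₂ = 0.2619, θ₃ = -0.3489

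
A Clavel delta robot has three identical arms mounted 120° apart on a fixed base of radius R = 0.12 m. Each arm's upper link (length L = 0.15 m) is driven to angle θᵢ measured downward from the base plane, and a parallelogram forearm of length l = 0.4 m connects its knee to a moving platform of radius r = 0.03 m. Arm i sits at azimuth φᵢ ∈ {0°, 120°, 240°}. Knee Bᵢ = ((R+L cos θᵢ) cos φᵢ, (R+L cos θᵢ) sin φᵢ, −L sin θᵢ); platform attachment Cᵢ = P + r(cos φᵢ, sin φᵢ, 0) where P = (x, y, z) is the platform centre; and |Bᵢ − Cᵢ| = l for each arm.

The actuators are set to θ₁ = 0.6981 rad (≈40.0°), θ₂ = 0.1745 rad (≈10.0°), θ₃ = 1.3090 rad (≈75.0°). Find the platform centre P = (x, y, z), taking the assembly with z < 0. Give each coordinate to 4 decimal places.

(0.0211, 0.1843, -0.4001)

arm 1 at φ=0.0°: e+L cos θ1 = 0.2049;  centre 1 = (0.2049, 0.0000, -0.0964)
centre 2 = (0.2377·cos120.0°, 0.2377·sin120.0°, -0.0260) = (-0.1189, 0.2059, -0.0260)
centre 3 = (0.1288·cos240.0°, 0.1288·sin240.0°, -0.1449) = (-0.0644, -0.1116, -0.1449)
subtract pairs → two planes through P
[-0.6475 0.4117 0.1407]·P = 0.0059;  [-0.5386 -0.2231 -0.0969]·P = -0.0137
det = 0.3663;  x = 0.0118+-0.0232z,  y = 0.0329+-0.3784z
sphere 1 gives Az²+Bz+C=0 with A=1.1437, B=0.1769, C=-0.1123;  B²−4AC=0.5452;  roots -0.4001, 0.2455;  negative root z = -0.4001
x = 0.0211, y = 0.1843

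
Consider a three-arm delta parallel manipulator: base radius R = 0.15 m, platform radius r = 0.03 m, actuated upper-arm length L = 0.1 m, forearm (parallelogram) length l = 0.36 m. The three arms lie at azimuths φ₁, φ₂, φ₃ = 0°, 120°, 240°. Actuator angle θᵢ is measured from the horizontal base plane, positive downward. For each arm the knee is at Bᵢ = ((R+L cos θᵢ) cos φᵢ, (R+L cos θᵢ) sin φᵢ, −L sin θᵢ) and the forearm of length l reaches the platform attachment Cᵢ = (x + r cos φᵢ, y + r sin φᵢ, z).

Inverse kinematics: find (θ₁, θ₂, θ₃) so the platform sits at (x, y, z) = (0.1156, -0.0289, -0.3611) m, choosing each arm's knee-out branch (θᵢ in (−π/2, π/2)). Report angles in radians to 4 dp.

rotate P by −φ1: (0.1156, -0.0289, -0.3611)
  e−x'=0.0044;  (l²−L²−(e−x')²−y'²−z²)/2L = -0.0582
  θ1 = atan2(B,A) + arccos(C/0.3611) = 0.1742
rotate P by −φ2: (-0.0828, -0.0857, -0.3611)
  A cos θ + B sin θ = C:  0.2028·cos θ + -0.3611·sin θ = -0.2964
  θ2 = atan2(B,A) + arccos(C/0.4142) = 1.3092
arm 3 (φ=240.0°): x'=-0.0328, y'=0.1146
  A=0.1528, B=-0.3611, C=(l²−L²−A²−y'²−z²)/(2L)=-0.2363
  √(A²+B²)=0.3921;  θ3 = -1.1706+2.2176 ≈ 1.0470

θ₁ = 0.1742, θ₂ = 1.3092, θ₃ = 1.0470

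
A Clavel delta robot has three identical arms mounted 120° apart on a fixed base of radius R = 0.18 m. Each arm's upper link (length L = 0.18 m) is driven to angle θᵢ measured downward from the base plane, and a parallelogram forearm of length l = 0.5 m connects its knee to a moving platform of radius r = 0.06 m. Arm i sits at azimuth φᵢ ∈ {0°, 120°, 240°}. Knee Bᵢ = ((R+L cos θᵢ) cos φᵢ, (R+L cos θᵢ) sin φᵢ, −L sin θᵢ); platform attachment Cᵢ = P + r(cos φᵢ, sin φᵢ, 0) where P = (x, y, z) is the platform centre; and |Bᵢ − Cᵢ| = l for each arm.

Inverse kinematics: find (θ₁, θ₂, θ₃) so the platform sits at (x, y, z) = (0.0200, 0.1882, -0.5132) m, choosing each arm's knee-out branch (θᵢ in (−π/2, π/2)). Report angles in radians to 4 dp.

φ1=0.0° → target in arm frame (0.0200, 0.1882)
  A=0.1000, B=-0.5132, C=(l²−L²−A²−y'²−z²)/(2L)=-0.2533
  θ1 = atan2(B,A) + arccos(C/0.5229) = 0.6982
arm 2 (φ=120.0°): x'=0.1530, y'=-0.1114
  A=-0.0330, B=-0.5132, C=(l²−L²−A²−y'²−z²)/(2L)=-0.1647
  θ2 = atan2(B,A) + arccos(C/0.5143) = 0.2617
rotate P by −φ3: (-0.1730, -0.0768, -0.5132)
  A cos θ + B sin θ = C:  0.2930·cos θ + -0.5132·sin θ = -0.3820
  √(A²+B²)=0.5909;  θ3 = -1.0520+2.2736 ≈ 1.2216

θ₁ = 0.6982, θ₂ = 0.2617, θ₃ = 1.2216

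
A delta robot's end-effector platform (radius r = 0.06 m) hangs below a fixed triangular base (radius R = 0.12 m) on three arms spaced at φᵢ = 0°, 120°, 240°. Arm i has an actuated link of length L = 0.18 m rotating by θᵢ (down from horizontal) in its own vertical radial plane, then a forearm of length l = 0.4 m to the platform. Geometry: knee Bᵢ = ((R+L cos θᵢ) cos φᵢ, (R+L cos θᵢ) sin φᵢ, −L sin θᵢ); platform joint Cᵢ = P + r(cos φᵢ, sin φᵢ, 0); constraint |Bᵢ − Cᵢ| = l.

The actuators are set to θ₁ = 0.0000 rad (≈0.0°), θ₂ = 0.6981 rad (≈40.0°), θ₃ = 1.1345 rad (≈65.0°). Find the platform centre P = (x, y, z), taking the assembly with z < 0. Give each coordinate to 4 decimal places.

arm 1 at φ=0.0°: (R−r)+L cos θ1 = 0.2400;  S1 = (0.2400, 0.0000, 0.0000)
φ2=120.0°: virtual centre (-0.0989, 0.1714, -0.1157), radius l
φ3=240.0°: virtual centre (-0.0680, -0.1178, -0.1631), radius l
subtract pairs → two planes through P
plane₁₂: -0.6779x+0.3428y+-0.2314z = -0.0051
Cramer: x(z) = 0.0147-0.4485z;  y(z) = 0.0144-0.2120z
sphere 1 gives Az²+Bz+C=0 with A=1.2461, B=0.1960, C=-0.1090;  B²−4AC=0.5819;  roots -0.3847, 0.2275;  negative root z = -0.3847
x = 0.1873, y = 0.0960

(0.1873, 0.0960, -0.3847)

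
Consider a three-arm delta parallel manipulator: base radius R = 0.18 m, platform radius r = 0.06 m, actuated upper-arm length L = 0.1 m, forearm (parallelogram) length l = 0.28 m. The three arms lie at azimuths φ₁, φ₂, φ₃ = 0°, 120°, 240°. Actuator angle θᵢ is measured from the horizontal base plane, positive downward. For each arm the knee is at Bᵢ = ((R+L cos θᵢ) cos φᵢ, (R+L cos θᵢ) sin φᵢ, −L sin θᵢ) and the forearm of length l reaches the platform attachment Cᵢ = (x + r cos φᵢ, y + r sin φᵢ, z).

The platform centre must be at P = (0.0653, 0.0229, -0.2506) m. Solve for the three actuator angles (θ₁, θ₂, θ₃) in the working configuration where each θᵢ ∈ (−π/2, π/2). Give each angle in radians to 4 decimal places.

arm 1 (φ=0.0°): x'=0.0653, y'=0.0229
  e−x'=0.0547;  (l²−L²−(e−x')²−y'²−z²)/2L = 0.0104
  √(A²+B²)=0.2565;  θ1 = -1.3559+1.5302 ≈ 0.1743
φ2=120.0° → target in arm frame (-0.0128, -0.0680)
  e−x'=0.1328;  (l²−L²−(e−x')²−y'²−z²)/2L = -0.0833
  γ=atan2(-0.2506,0.1328)=-1.0834;  ψ=arccos(-0.2938)=1.8690;  θ2=γ+ψ≈0.7856
rotate P by −φ3: (-0.0525, 0.0451, -0.2506)
  A=0.1725, B=-0.2506, C=(l²−L²−A²−y'²−z²)/(2L)=-0.1309
  γ=atan2(-0.2506,0.1725)=-0.9680;  ψ=arccos(-0.4304)=2.0157;  θ3=γ+ψ≈1.0477

θ₁ = 0.1743, θ₂ = 0.7856, θ₃ = 1.0477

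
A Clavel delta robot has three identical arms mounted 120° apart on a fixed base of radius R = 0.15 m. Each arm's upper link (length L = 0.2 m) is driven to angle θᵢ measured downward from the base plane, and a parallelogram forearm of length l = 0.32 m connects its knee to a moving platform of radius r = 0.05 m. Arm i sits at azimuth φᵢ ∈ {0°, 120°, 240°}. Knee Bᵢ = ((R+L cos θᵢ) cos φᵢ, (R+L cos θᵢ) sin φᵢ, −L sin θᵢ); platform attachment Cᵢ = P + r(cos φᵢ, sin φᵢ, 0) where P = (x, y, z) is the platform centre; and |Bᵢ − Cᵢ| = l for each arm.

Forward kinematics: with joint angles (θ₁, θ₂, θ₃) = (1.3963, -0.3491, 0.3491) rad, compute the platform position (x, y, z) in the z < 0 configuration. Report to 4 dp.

arm 1 at φ=0.0°: e+L cos θ1 = 0.1347;  centre 1 = (0.1347, 0.0000, -0.1970)
centre 2 = (0.2879·cos120.0°, 0.2879·sin120.0°, 0.0684) = (-0.1440, 0.2494, 0.0684)
φ3=240.0°: virtual centre (-0.1440, -0.2494, -0.0684), radius l
|centre ₂|²−|centre ₁|² = 0.0306;  |centre ₃|²−|centre ₁|² = 0.0306
linear system: -0.5574x+0.4987y = 0.0306−0.5307z; -0.5574x+-0.4987y = 0.0306−0.2571z
det = 0.5560;  x = -0.0550+0.7067z,  y = 0.0000+-0.2743z
sphere 1 gives Az²+Bz+C=0 with A=1.5748, B=0.1258, C=-0.0276;  B²−4AC=0.1898;  roots -0.1783, 0.0984;  negative root z = -0.1783
x = -0.1810, y = 0.0489

(-0.1810, 0.0489, -0.1783)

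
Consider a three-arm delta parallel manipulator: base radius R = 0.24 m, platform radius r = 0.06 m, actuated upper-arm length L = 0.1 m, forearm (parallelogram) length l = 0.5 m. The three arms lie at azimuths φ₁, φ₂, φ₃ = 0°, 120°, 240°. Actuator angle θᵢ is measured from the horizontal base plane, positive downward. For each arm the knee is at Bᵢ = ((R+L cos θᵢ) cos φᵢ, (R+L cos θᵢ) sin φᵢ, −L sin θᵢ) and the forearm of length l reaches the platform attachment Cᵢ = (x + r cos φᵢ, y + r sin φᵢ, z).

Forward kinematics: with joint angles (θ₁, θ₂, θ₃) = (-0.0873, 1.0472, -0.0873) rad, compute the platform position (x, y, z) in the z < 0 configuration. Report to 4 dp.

(0.0673, -0.1166, -0.4287)

O1 = (0.2796·cos0.0°, 0.2796·sin0.0°, 0.0087) = (0.2796, 0.0000, 0.0087)
O2 = (0.2300·cos120.0°, 0.2300·sin120.0°, -0.0866) = (-0.1150, 0.1992, -0.0866)
O3 = (0.2796·cos240.0°, 0.2796·sin240.0°, 0.0087) = (-0.1398, -0.2422, 0.0087)
eliminate P² terms by subtracting sphere 1 from 2 and 3
[-0.7892 0.3984 -0.1906]·P = -0.0179;  [-0.8389 -0.4843 0.0000]·P = 0.0000
Cramer: x(z) = 0.0121-0.1289z;  y(z) = -0.0209+0.2232z
sphere 1 gives Az²+Bz+C=0 with A=1.0664, B=0.0422, C=-0.1779;  B²−4AC=0.7607;  roots -0.4287, 0.3891;  negative root z = -0.4287
x = 0.0673, y = -0.1166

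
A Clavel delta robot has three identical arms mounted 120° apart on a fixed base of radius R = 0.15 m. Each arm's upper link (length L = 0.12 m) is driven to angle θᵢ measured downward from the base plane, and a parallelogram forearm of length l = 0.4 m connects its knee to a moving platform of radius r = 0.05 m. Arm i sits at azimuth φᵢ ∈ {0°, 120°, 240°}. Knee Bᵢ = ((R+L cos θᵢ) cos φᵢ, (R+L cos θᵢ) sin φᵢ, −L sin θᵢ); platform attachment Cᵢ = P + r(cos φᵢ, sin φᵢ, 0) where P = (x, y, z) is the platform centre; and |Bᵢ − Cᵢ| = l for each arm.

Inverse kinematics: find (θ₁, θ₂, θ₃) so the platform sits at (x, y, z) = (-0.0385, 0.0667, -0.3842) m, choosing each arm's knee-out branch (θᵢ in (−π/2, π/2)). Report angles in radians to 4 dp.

arm 1 (φ=0.0°): x'=-0.0385, y'=0.0667
  e−x'=0.1385;  (l²−L²−(e−x')²−y'²−z²)/2L = -0.1068
  γ=atan2(-0.3842,0.1385)=-1.2248;  ψ=arccos(-0.2616)=1.8355;  θ1=γ+ψ≈0.6107
rotate P by −φ2: (0.0770, 0.0000, -0.3842)
  A=0.0230, B=-0.3842, C=(l²−L²−A²−y'²−z²)/(2L)=-0.0106
  θ2 = atan2(B,A) + arccos(C/0.3849) = 0.0872
φ3=240.0° → target in arm frame (-0.0385, -0.0667)
  e−x'=0.1385;  (l²−L²−(e−x')²−y'²−z²)/2L = -0.1068
  √(A²+B²)=0.4084;  θ3 = -1.2248+1.8355 ≈ 0.6107

θ₁ = 0.6107, θ₂ = 0.0872, θ₃ = 0.6107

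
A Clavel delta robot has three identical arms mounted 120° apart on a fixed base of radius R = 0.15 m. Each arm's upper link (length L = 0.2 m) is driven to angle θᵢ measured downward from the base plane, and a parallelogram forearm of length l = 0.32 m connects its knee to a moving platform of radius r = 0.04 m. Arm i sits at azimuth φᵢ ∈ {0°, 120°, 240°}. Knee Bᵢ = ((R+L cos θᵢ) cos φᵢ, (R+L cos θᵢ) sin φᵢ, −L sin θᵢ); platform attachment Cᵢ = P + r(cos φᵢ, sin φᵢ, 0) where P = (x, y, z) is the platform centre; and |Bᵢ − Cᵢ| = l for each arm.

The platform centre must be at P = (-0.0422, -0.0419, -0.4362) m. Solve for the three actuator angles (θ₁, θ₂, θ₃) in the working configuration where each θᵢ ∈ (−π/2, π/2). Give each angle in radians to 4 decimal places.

arm 1 (φ=0.0°): x'=-0.0422, y'=-0.0419
  A=0.1522, B=-0.4362, C=(l²−L²−A²−y'²−z²)/(2L)=-0.3820
  γ=atan2(-0.4362,0.1522)=-1.2351;  ψ=arccos(-0.8268)=2.5442;  θ1=γ+ψ≈1.3091
rotate P by −φ2: (-0.0152, 0.0575, -0.4362)
  A=0.1252, B=-0.4362, C=(l²−L²−A²−y'²−z²)/(2L)=-0.3671
  θ2 = atan2(B,A) + arccos(C/0.4538) = 1.2219
arm 3 (φ=240.0°): x'=0.0574, y'=-0.0156
  A=0.0526, B=-0.4362, C=(l²−L²−A²−y'²−z²)/(2L)=-0.3272
  θ3 = atan2(B,A) + arccos(C/0.4394) = 0.9602

θ₁ = 1.3091, θ₂ = 1.2219, θ₃ = 0.9602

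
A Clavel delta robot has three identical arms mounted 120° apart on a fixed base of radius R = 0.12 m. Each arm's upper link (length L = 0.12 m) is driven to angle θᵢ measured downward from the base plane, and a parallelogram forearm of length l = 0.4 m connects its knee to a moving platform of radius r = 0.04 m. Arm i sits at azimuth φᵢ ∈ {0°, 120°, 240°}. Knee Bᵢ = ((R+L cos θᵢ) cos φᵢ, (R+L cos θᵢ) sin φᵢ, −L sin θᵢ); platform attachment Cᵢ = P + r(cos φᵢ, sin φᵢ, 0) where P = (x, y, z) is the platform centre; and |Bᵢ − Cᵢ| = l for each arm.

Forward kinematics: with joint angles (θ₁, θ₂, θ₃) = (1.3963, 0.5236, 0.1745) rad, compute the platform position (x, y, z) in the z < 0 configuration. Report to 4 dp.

(-0.1896, -0.0455, -0.3895)

centre 1 = (0.1008·cos0.0°, 0.1008·sin0.0°, -0.1182) = (0.1008, 0.0000, -0.1182)
arm 2 at φ=120.0°: (R−r)+L cos θ2 = 0.1839;  centre 2 = (-0.0920, 0.1593, -0.0600)
φ3=240.0°: virtual centre (-0.0991, -0.1716, -0.0208), radius l
subtract pairs → two planes through P
plane₁₂: -0.3856x+0.3186y+0.1164z = 0.0133
Cramer: x(z) = -0.0367+0.3926z;  y(z) = -0.0027+0.1099z
quadratic in z: (1.1662)z²+(0.1278)z+(-0.1271)=0, √Δ=0.7806 → z ∈ {-0.3895, 0.2799}; z = -0.3895 (taking z<0)
x = -0.1896, y = -0.0455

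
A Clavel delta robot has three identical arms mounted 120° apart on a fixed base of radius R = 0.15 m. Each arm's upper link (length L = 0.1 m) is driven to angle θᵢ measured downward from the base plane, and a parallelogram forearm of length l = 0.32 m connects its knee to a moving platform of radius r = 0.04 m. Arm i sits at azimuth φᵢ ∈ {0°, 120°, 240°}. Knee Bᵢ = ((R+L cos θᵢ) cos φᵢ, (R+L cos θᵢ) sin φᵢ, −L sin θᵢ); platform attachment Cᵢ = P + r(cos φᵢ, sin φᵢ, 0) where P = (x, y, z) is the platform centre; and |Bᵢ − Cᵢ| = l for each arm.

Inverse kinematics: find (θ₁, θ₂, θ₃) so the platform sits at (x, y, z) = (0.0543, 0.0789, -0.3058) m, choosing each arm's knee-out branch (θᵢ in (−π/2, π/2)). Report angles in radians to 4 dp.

θ₁ = 0.3489, θ₂ = 0.4356, θ₃ = 1.2213

rotate P by −φ1: (0.0543, 0.0789, -0.3058)
  A=0.0557, B=-0.3058, C=(l²−L²−A²−y'²−z²)/(2L)=-0.0522
  γ=atan2(-0.3058,0.0557)=-1.3906;  ψ=arccos(-0.1680)=1.7396;  θ1=γ+ψ≈0.3489
arm 2 (φ=120.0°): x'=0.0412, y'=-0.0865
  A=0.0688, B=-0.3058, C=(l²−L²−A²−y'²−z²)/(2L)=-0.0666
  γ=atan2(-0.3058,0.0688)=-1.3494;  ψ=arccos(-0.2126)=1.7850;  θ2=γ+ψ≈0.4356
arm 3 (φ=240.0°): x'=-0.0955, y'=0.0076
  A cos θ + B sin θ = C:  0.2055·cos θ + -0.3058·sin θ = -0.2170
  γ=atan2(-0.3058,0.2055)=-0.9792;  ψ=arccos(-0.5889)=2.2005;  θ3=γ+ψ≈1.2213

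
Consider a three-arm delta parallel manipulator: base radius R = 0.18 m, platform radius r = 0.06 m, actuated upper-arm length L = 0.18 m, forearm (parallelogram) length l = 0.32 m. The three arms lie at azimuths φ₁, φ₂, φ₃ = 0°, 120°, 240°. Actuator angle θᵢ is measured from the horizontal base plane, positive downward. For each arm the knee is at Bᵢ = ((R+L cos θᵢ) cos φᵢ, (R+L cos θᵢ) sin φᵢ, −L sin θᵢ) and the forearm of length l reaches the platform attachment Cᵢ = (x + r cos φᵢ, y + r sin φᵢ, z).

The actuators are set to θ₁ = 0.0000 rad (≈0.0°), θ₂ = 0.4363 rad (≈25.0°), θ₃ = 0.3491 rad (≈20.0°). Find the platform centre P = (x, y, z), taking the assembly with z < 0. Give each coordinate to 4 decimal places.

O1 = (0.3000·cos0.0°, 0.3000·sin0.0°, 0.0000) = (0.3000, 0.0000, 0.0000)
O2 = (0.2831·cos120.0°, 0.2831·sin120.0°, -0.0761) = (-0.1416, 0.2452, -0.0761)
O3 = (0.2891·cos240.0°, 0.2891·sin240.0°, -0.0616) = (-0.1446, -0.2504, -0.0616)
|O₂|²−|O₁|² = -0.0040;  |O₃|²−|O₁|² = -0.0026
[-0.8831 0.4904 -0.1521]·P = -0.0040;  [-0.8891 -0.5008 -0.1231]·P = -0.0026
det = 0.8783;  x = 0.0038+-0.1555z,  y = -0.0015+0.0302z
quadratic in z: (1.0251)z²+(0.0920)z+(-0.0146)=0, √Δ=0.2617 → z ∈ {-0.1726, 0.0828}; z = -0.1726 (taking z<0)
x = 0.0306, y = -0.0067

(0.0306, -0.0067, -0.1726)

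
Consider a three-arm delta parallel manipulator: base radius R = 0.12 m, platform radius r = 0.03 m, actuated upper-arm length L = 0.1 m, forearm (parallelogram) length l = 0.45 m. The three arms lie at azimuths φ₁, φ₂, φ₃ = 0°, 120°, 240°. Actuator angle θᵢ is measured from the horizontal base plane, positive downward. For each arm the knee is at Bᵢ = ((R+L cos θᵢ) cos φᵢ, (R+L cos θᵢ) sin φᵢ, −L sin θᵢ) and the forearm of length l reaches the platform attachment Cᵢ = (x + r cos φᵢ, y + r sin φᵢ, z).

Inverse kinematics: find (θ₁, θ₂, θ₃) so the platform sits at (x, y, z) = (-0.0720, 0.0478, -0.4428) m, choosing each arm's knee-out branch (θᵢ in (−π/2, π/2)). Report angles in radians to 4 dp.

θ₁ = 0.6981, θ₂ = 0.0873, θ₃ = 0.4361

rotate P by −φ1: (-0.0720, 0.0478, -0.4428)
  A cos θ + B sin θ = C:  0.1620·cos θ + -0.4428·sin θ = -0.1605
  √(A²+B²)=0.4715;  θ1 = -1.2201+1.9181 ≈ 0.6981
arm 2 (φ=120.0°): x'=0.0774, y'=0.0385
  A=0.0126, B=-0.4428, C=(l²−L²−A²−y'²−z²)/(2L)=-0.0260
  θ2 = atan2(B,A) + arccos(C/0.4430) = 0.0873
φ3=240.0° → target in arm frame (-0.0054, -0.0863)
  A cos θ + B sin θ = C:  0.0954·cos θ + -0.4428·sin θ = -0.1006
  θ3 = atan2(B,A) + arccos(C/0.4530) = 0.4361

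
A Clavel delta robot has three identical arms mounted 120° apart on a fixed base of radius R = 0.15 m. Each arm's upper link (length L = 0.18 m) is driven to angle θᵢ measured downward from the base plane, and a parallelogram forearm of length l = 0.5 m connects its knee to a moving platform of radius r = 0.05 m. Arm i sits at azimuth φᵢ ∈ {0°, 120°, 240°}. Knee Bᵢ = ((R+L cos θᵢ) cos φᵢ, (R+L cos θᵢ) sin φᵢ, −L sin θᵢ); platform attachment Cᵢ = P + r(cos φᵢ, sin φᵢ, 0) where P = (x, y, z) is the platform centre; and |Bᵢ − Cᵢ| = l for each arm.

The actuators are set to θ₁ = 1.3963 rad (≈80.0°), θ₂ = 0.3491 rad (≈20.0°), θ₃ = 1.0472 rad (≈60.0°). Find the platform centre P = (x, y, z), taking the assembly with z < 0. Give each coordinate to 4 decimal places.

φ1=0.0°: virtual centre (0.1313, 0.0000, -0.1773), radius l
φ2=120.0°: virtual centre (-0.1346, 0.2331, -0.0616), radius l
arm 3 at φ=240.0°: (R−r)+L cos θ3 = 0.1900;  S3 = (-0.0950, -0.1645, -0.1559)
eliminate P² terms by subtracting sphere 1 from 2 and 3
[-0.5316 0.4662 0.2314]·P = 0.0276;  [-0.4525 -0.3291 0.0428]·P = 0.0117
Cramer: x(z) = -0.0377+0.2490z;  y(z) = 0.0162-0.2124z
into |P−S₁|² = l²: 1.1071z² + 0.2635z + -0.1898 = 0;  Δ = 0.9098;  z = -0.5498 or 0.3118 → z<0 root = -0.5498
x = -0.1746, y = 0.1329

(-0.1746, 0.1329, -0.5498)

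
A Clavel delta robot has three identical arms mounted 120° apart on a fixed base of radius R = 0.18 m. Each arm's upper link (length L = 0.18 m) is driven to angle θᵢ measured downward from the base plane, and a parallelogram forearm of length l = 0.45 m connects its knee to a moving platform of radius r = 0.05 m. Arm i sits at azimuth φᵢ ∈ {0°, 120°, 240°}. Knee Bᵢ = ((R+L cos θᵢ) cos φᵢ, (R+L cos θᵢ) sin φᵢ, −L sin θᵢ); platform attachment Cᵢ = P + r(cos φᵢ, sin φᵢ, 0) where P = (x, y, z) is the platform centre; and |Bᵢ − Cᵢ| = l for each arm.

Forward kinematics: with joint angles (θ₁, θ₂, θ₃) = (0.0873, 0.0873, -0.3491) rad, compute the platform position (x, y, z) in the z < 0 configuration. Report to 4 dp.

arm 1 at φ=0.0°: ρ1 = 0.3093;  S1 = (0.3093, 0.0000, -0.0157)
φ2=120.0°: virtual centre (-0.1547, 0.2679, -0.0157), radius l
S3 = (0.2991·cos240.0°, 0.2991·sin240.0°, 0.0616) = (-0.1496, -0.2591, 0.0616)
subtract pairs → two planes through P
plane₁₂: -0.9279x+0.5357y+0.0000z = 0.0000
Cramer: x(z) = 0.0015+0.0851z;  y(z) = 0.0025+0.1474z
quadratic in z: (1.0290)z²+(-0.0203)z+(-0.1075)=0, √Δ=0.6654 → z ∈ {-0.3135, 0.3332}; z = -0.3135 (taking z<0)
x = -0.0252, y = -0.0437

(-0.0252, -0.0437, -0.3135)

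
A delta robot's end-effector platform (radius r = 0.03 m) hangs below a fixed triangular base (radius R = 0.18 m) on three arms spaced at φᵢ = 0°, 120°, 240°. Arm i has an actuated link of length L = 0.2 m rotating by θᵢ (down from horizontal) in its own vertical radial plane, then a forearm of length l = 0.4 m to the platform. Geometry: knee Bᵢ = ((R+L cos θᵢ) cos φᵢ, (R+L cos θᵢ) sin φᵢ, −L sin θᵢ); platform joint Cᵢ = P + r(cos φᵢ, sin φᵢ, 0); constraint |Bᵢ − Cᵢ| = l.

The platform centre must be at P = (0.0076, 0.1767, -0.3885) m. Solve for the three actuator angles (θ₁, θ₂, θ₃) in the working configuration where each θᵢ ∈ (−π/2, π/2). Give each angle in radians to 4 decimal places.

θ₁ = 0.8727, θ₂ = 0.2620, θ₃ = 1.3965

arm 1 (φ=0.0°): x'=0.0076, y'=0.1767
  A=0.1424, B=-0.3885, C=(l²−L²−A²−y'²−z²)/(2L)=-0.2061
  √(A²+B²)=0.4138;  θ1 = -1.2195+2.0921 ≈ 0.8727
φ2=120.0° → target in arm frame (0.1492, -0.0949)
  A cos θ + B sin θ = C:  0.0008·cos θ + -0.3885·sin θ = -0.0999
  γ=atan2(-0.3885,0.0008)=-1.5688;  ψ=arccos(-0.2570)=1.8308;  θ2=γ+ψ≈0.2620
rotate P by −φ3: (-0.1568, -0.0818, -0.3885)
  A=0.3068, B=-0.3885, C=(l²−L²−A²−y'²−z²)/(2L)=-0.3294
  θ3 = atan2(B,A) + arccos(C/0.4951) = 1.3965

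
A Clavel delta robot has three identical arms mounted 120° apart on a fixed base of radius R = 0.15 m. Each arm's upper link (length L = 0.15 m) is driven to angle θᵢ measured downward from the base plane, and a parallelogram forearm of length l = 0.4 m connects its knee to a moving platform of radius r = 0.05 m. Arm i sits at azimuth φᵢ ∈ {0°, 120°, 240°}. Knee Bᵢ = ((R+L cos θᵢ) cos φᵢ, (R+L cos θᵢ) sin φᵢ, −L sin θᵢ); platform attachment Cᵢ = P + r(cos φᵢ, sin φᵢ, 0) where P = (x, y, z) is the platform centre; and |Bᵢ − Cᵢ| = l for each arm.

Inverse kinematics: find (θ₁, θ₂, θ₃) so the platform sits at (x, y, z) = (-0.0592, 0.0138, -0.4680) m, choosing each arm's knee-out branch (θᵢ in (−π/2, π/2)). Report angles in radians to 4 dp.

arm 1 (φ=0.0°): x'=-0.0592, y'=0.0138
  A cos θ + B sin θ = C:  0.1592·cos θ + -0.4680·sin θ = -0.3569
  γ=atan2(-0.4680,0.1592)=-1.2429;  ψ=arccos(-0.7219)=2.3773;  θ1=γ+ψ≈1.1344
arm 2 (φ=120.0°): x'=0.0416, y'=0.0444
  e−x'=0.0584;  (l²−L²−(e−x')²−y'²−z²)/2L = -0.2897
  θ2 = atan2(B,A) + arccos(C/0.4716) = 0.7857
rotate P by −φ3: (0.0176, -0.0582, -0.4680)
  A cos θ + B sin θ = C:  0.0824·cos θ + -0.4680·sin θ = -0.3056
  θ3 = atan2(B,A) + arccos(C/0.4752) = 0.8728

θ₁ = 1.1344, θ₂ = 0.7857, θ₃ = 0.8728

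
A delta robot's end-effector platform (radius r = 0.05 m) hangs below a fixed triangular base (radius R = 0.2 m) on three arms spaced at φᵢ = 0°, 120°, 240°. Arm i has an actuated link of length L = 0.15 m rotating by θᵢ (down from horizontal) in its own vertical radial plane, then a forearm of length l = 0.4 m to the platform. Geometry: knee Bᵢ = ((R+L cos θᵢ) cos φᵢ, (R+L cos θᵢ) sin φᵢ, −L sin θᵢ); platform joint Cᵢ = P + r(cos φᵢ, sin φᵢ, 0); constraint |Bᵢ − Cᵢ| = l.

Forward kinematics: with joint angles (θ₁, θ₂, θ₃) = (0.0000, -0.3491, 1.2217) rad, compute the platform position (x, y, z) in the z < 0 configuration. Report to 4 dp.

S1 = (0.3000·cos0.0°, 0.3000·sin0.0°, 0.0000) = (0.3000, 0.0000, 0.0000)
S2 = (0.2910·cos120.0°, 0.2910·sin120.0°, 0.0513) = (-0.1455, 0.2520, 0.0513)
φ3=240.0°: virtual centre (-0.1007, -0.1743, -0.1410), radius l
|S₂|²−|S₁|² = -0.0027;  |S₃|²−|S₁|² = -0.0296
[-0.8910 0.5039 0.1026]·P = -0.0027;  [-0.8013 -0.3487 -0.2819]·P = -0.0296
det = 0.7145;  x = 0.0222+-0.1488z,  y = 0.0339+-0.4666z
quadratic in z: (1.2399)z²+(0.0510)z+(-0.0817)=0, √Δ=0.6385 → z ∈ {-0.2781, 0.2369}; z = -0.2781 (taking z<0)
x = 0.0636, y = 0.1636

(0.0636, 0.1636, -0.2781)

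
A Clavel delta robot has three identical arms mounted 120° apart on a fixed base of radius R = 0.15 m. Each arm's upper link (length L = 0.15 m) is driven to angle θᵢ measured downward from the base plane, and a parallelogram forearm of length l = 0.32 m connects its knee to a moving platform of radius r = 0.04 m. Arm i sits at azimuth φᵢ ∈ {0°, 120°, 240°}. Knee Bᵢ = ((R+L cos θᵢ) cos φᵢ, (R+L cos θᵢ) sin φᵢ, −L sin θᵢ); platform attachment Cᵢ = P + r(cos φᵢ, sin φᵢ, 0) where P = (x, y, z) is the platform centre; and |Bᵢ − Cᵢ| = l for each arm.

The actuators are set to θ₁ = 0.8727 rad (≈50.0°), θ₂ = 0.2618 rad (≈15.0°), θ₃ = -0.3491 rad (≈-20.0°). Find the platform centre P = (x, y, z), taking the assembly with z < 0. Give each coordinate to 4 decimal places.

φ1=0.0°: virtual centre (0.2064, 0.0000, -0.1149), radius l
arm 2 at φ=120.0°: e+L cos θ2 = 0.2549;  centre 2 = (-0.1274, 0.2207, -0.0388)
centre 3 = (0.2510·cos240.0°, 0.2510·sin240.0°, 0.0513) = (-0.1255, -0.2173, 0.0513)
|centre ₂|²−|centre ₁|² = 0.0107;  |centre ₃|²−|centre ₁|² = 0.0098
plane₁₂: -0.6677x+0.4415y+0.1522z = 0.0107
Cramer: x(z) = -0.0154+0.3650z;  y(z) = 0.0009+0.2074z
into |P−centre ₁|² = l²: 1.1762z² + 0.0683z + -0.0400 = 0;  Δ = 0.1929;  z = -0.2157 or 0.1577 → z<0 root = -0.2157
x = -0.0941, y = -0.0438

(-0.0941, -0.0438, -0.2157)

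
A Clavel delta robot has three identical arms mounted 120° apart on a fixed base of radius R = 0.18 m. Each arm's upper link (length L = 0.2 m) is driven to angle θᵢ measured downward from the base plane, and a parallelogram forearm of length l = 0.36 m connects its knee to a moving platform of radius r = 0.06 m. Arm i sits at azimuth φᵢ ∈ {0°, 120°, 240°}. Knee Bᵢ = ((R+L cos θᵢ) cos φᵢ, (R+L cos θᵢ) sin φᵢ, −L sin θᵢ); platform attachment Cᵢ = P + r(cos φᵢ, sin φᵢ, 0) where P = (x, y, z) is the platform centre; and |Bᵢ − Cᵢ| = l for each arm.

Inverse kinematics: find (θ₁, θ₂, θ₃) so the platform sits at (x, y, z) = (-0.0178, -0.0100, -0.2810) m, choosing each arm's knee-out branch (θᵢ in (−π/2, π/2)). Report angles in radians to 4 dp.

θ₁ = 0.5235, θ₂ = 0.4366, θ₃ = 0.3493

arm 1 (φ=0.0°): x'=-0.0178, y'=-0.0100
  e−x'=0.1378;  (l²−L²−(e−x')²−y'²−z²)/2L = -0.0211
  θ1 = atan2(B,A) + arccos(C/0.3130) = 0.5235
rotate P by −φ2: (0.0002, 0.0204, -0.2810)
  A=0.1198, B=-0.2810, C=(l²−L²−A²−y'²−z²)/(2L)=-0.0103
  √(A²+B²)=0.3055;  θ2 = -1.1679+1.6045 ≈ 0.4366
arm 3 (φ=240.0°): x'=0.0176, y'=-0.0104
  A=0.1024, B=-0.2810, C=(l²−L²−A²−y'²−z²)/(2L)=0.0001
  θ3 = atan2(B,A) + arccos(C/0.2991) = 0.3493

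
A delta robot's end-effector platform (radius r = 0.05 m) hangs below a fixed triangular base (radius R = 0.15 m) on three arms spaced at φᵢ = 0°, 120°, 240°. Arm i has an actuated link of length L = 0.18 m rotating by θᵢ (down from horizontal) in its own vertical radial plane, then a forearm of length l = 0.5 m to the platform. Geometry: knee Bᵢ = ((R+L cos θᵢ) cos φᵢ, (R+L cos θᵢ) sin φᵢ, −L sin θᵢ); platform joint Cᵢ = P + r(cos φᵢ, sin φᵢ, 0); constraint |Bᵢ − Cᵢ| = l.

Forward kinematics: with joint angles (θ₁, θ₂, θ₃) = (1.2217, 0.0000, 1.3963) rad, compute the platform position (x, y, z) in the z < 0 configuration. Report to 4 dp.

S1 = (0.1616·cos0.0°, 0.1616·sin0.0°, -0.1691) = (0.1616, 0.0000, -0.1691)
φ2=120.0°: virtual centre (-0.1400, 0.2425, 0.0000), radius l
S3 = (0.1313·cos240.0°, 0.1313·sin240.0°, -0.1773) = (-0.0656, -0.1137, -0.1773)
eliminate P² terms by subtracting sphere 1 from 2 and 3
linear system: -0.6031x+0.4850y = 0.0237−0.3383z; -0.4544x+-0.2273y = -0.0061−-0.0162z
det = 0.3575;  x = -0.0068+0.1931z,  y = 0.0403+-0.4574z
into |P−S₁|² = l²: 1.2465z² + 0.2364z + -0.1914 = 0;  Δ = 1.0102;  z = -0.4980 or 0.3084 → z<0 root = -0.4980
x = -0.1030, y = 0.2681

(-0.1030, 0.2681, -0.4980)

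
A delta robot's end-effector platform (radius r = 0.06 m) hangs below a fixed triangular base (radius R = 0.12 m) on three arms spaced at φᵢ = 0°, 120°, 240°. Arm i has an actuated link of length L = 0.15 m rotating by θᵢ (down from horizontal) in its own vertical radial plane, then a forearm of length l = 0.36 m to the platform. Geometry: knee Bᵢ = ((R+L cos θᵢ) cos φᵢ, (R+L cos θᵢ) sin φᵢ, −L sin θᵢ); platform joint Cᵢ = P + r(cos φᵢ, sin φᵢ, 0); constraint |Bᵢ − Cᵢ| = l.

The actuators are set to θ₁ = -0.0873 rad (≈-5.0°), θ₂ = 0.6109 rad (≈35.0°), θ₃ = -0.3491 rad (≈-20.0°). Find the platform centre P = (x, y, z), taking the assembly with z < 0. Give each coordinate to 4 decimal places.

(0.0342, -0.1191, -0.2780)

arm 1 at φ=0.0°: e+L cos θ1 = 0.2094;  S1 = (0.2094, 0.0000, 0.0131)
S2 = (0.1829·cos120.0°, 0.1829·sin120.0°, -0.0860) = (-0.0914, 0.1584, -0.0860)
S3 = (0.2010·cos240.0°, 0.2010·sin240.0°, 0.0513) = (-0.1005, -0.1740, 0.0513)
eliminate P² terms by subtracting sphere 1 from 2 and 3
plane₁₂: -0.6017x+0.3167y+-0.1982z = -0.0032
det = 0.4058;  x = 0.0035+-0.1104z,  y = -0.0034+0.4162z
into |P−S₁|² = l²: 1.1854z² + 0.0165z + -0.0870 = 0;  Δ = 0.4129;  z = -0.2780 or 0.2641 → z<0 root = -0.2780
x = 0.0342, y = -0.1191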